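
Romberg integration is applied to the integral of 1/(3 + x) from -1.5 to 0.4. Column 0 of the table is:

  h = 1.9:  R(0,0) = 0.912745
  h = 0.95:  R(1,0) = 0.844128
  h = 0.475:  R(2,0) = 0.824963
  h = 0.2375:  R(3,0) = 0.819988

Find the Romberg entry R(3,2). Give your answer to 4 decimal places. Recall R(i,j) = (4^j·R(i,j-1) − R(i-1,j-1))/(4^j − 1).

0.8183

Richardson extrapolation on the trapezoidal column (denominator 4−1=3):
R(2,1) = (4·0.824963 − 0.844128) / 3 = 0.818575
R(3,1) = 0.819988 + (0.819988 − 0.824963)/3 = 0.818330
R(3,2) = 0.818330 + (0.818330 − 0.818575)/15 = 0.818314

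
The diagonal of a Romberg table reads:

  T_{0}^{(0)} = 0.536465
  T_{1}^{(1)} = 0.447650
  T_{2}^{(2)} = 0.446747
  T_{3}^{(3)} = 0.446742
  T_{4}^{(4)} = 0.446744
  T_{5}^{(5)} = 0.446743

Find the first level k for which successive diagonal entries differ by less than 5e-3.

k = 2

|T_{1}^{(1)} − T_{0}^{(0)}| = 0.088815 ≥ 5e-3
|T_{2}^{(2)} − T_{1}^{(1)}| = 0.000903 < 5e-3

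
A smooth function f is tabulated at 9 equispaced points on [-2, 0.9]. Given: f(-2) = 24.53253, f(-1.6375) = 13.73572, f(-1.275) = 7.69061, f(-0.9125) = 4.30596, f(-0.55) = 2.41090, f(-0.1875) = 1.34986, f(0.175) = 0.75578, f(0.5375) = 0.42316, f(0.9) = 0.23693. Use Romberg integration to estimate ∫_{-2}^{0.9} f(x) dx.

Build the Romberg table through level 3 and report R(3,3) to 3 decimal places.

15.185

R(0,0) (trapezoid, 1 panel, h=2.9000): 35.91572
R(1,0) (trapezoid, 2 panels, h=1.4500): 21.45366
R(2,0) (trapezoid, 4 panels, h=0.7250): 16.85046
R(3,0) (trapezoid, 8 panels, h=0.3625): 15.60806
R(1,1) = 21.45366 + (21.45366 − 35.91572)/3 = 16.63297
R(2,1) = 16.85046 + (16.85046 − 21.45366)/3 = 15.31606
R(3,1) = 15.60806 + (15.60806 − 16.85046)/3 = 15.19393
R(2,2) = 15.31606 + (15.31606 − 16.63297)/15 = 15.22827
R(3,2) = 15.19393 + (15.19393 − 15.31606)/15 = 15.18579
R(3,3) = 15.18579 + (15.18579 − 15.22827)/63 = 15.18512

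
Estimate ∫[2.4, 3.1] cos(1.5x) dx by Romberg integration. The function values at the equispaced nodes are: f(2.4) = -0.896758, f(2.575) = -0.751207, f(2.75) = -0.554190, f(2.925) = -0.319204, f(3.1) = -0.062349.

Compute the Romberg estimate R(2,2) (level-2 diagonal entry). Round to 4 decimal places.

R(0,0) (trapezoid, 1 panel, h=0.7000): -0.335687
R(1,0) (trapezoid, 2 panels, h=0.3500): -0.361810
R(2,0) (trapezoid, 4 panels, h=0.1750): -0.368227
R(1,1) = -0.361810 + (-0.361810 − (-0.335687))/3 = -0.370518
R(2,1) = -0.368227 + (-0.368227 − (-0.361810))/3 = -0.370366
R(2,2) = -0.370366 + (-0.370366 − (-0.370518))/15 = -0.370356

-0.3704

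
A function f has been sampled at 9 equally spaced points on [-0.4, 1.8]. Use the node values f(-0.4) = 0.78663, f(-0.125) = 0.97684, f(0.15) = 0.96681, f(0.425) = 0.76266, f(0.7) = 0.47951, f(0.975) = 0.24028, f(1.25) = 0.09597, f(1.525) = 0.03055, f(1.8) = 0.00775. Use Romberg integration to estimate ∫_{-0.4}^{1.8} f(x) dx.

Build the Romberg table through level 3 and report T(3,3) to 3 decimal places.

1.092

T(0,0) (trapezoid, 1 panel, h=2.2000): 0.87382
T(1,0) (trapezoid, 2 panels, h=1.1000): 0.96437
T(2,0) (trapezoid, 4 panels, h=0.5500): 1.06671
T(3,0) (trapezoid, 8 panels, h=0.2750): 1.08620
T(1,1) = 0.96437 + (0.96437 − 0.87382)/3 = 0.99455
T(2,1) = 1.06671 + (1.06671 − 0.96437)/3 = 1.10082
T(3,1) = 1.08620 + (1.08620 − 1.06671)/3 = 1.09270
T(2,2) = 1.10082 + (1.10082 − 0.99455)/15 = 1.10790
T(3,2) = 1.09270 + (1.09270 − 1.10082)/15 = 1.09216
T(3,3) = 1.09216 + (1.09216 − 1.10790)/63 = 1.09191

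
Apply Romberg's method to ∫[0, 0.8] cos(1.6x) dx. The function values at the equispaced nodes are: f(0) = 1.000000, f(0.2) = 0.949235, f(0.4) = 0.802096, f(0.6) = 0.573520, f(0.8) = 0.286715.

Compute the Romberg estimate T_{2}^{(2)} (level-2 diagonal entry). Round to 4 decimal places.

0.5988

T_{0}^{(0)} (trapezoid, 1 panel, h=0.8000): 0.514686
T_{1}^{(0)} (trapezoid, 2 panels, h=0.4000): 0.578181
T_{2}^{(0)} (trapezoid, 4 panels, h=0.2000): 0.593642
T_{1}^{(1)} = 0.578181 + (0.578181 − 0.514686)/3 = 0.599346
T_{2}^{(1)} = 0.593642 + (0.593642 − 0.578181)/3 = 0.598796
T_{2}^{(2)} = 0.598796 + (0.598796 − 0.599346)/15 = 0.598759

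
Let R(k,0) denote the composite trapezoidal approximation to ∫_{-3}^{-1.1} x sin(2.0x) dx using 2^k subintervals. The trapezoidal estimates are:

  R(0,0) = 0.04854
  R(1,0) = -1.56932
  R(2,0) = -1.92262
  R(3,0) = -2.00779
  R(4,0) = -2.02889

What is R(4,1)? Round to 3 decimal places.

-2.036

R(4,1) = -2.02889 + (-2.02889 − (-2.00779))/3 = -2.03592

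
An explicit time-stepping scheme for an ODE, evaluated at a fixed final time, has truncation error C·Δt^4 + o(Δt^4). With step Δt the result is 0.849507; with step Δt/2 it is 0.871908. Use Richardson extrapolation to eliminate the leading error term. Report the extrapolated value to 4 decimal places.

The leading error scales as Δt^4; refining by a factor of 2 reduces it by 2^4 = 16.
Extrapolated value = (16·A(Δt/2) − A(Δt)) / (16 − 1)
= (16·0.871908 − 0.849507) / 15
= 13.101021 / 15 = 0.873401

0.8734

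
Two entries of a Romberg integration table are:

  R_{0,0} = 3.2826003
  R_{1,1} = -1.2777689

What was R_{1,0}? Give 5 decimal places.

-0.13768

From R_{1,1} = (4·R_{1,0} − R_{0,0})/3, solve for R_{1,0}:
4·R_{1,0} = 3·(-1.2777689) + 3.2826003 = -0.5507064
R_{1,0} = -0.1376766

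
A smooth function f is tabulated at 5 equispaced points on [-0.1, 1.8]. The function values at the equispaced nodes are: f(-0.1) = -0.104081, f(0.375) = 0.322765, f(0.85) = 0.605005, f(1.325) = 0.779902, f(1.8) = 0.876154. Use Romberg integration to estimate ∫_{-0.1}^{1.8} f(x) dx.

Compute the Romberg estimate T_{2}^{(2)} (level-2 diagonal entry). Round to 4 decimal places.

1.0123

T_{0}^{(0)} (trapezoid, 1 panel, h=1.9000): 0.733469
T_{1}^{(0)} (trapezoid, 2 panels, h=0.9500): 0.941489
T_{2}^{(0)} (trapezoid, 4 panels, h=0.4750): 0.994512
T_{1}^{(1)} = 0.941489 + (0.941489 − 0.733469)/3 = 1.010829
T_{2}^{(1)} = 0.994512 + (0.994512 − 0.941489)/3 = 1.012186
T_{2}^{(2)} = 1.012186 + (1.012186 − 1.010829)/15 = 1.012276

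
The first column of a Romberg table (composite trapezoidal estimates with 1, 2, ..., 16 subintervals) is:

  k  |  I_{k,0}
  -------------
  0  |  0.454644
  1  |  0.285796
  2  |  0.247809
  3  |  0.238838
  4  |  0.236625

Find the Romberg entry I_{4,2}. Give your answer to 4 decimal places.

0.2359

Richardson extrapolation on the trapezoidal column (denominator 4−1=3):
I_{3,1} = (4·0.238838 − 0.247809) / 3 = 0.235848
I_{4,1} = 0.236625 + (0.236625 − 0.238838)/3 = 0.235887
I_{4,2} = 0.235887 + (0.235887 − 0.235848)/15 = 0.235890
(Column j=1 coincides with Simpson's rule on the same nodes.)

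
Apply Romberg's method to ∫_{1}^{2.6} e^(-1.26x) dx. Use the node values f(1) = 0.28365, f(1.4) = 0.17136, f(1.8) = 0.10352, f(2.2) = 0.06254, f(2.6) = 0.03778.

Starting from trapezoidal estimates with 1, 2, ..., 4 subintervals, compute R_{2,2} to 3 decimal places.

R_{0,0} (trapezoid, 1 panel, h=1.6000): 0.25714
R_{1,0} (trapezoid, 2 panels, h=0.8000): 0.21139
R_{2,0} (trapezoid, 4 panels, h=0.4000): 0.19925
R_{1,1} = 0.21139 + (0.21139 − 0.25714)/3 = 0.19614
R_{2,1} = 0.19925 + (0.19925 − 0.21139)/3 = 0.19520
R_{2,2} = 0.19520 + (0.19520 − 0.19614)/15 = 0.19514

0.195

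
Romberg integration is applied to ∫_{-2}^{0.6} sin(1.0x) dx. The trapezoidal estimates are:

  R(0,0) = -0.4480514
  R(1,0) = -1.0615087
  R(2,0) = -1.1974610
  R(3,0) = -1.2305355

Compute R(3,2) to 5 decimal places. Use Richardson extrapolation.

Richardson extrapolation on the trapezoidal column (denominator 4−1=3):
R(2,1) = (4·(-1.1974610) − (-1.0615087)) / 3 = -1.2427784
R(3,1) = (4·(-1.2305355) − (-1.1974610)) / 3 = -1.2415603
R(3,2) = -1.2415603 + (-1.2415603 − (-1.2427784))/15 = -1.2414791

-1.24148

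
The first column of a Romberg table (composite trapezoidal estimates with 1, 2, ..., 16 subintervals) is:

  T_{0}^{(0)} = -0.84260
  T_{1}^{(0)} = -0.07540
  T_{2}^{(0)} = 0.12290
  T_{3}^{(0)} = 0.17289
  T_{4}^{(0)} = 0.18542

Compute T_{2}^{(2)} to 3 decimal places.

Richardson extrapolation on the trapezoidal column (denominator 4−1=3):
T_{1}^{(1)} = -0.07540 + (-0.07540 − (-0.84260))/3 = 0.18033
T_{2}^{(1)} = (4·0.12290 − (-0.07540)) / 3 = 0.18900
T_{2}^{(2)} = (16·0.18900 − 0.18033) / 15 = 0.18958

0.190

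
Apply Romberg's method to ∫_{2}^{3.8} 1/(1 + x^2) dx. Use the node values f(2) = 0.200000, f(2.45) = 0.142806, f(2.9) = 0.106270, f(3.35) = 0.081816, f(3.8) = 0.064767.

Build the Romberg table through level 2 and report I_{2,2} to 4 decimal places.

I_{0,0} (trapezoid, 1 panel, h=1.8000): 0.238290
I_{1,0} (trapezoid, 2 panels, h=0.9000): 0.214788
I_{2,0} (trapezoid, 4 panels, h=0.4500): 0.208474
I_{1,1} = 0.214788 + (0.214788 − 0.238290)/3 = 0.206954
I_{2,1} = 0.208474 + (0.208474 − 0.214788)/3 = 0.206369
I_{2,2} = 0.206369 + (0.206369 − 0.206954)/15 = 0.206330

0.2063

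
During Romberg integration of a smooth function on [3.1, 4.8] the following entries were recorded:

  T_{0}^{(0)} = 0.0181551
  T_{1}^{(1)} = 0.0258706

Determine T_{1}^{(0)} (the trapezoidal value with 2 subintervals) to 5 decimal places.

0.02394

From T_{1}^{(1)} = (4·T_{1}^{(0)} − T_{0}^{(0)})/3, solve for T_{1}^{(0)}:
4·T_{1}^{(0)} = 3·0.0258706 + 0.0181551 = 0.0957669
T_{1}^{(0)} = 0.0239417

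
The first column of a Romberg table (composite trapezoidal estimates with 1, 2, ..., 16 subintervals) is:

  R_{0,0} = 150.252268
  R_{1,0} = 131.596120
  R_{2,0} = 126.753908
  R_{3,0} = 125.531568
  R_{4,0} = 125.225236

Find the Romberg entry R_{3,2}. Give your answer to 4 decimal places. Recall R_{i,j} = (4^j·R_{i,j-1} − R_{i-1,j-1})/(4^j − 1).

Richardson extrapolation on the trapezoidal column (denominator 4−1=3):
R_{2,1} = (4·126.753908 − 131.596120) / 3 = 125.139837
R_{3,1} = (4·125.531568 − 126.753908) / 3 = 125.124121
R_{3,2} = 125.124121 + (125.124121 − 125.139837)/15 = 125.123073

125.1231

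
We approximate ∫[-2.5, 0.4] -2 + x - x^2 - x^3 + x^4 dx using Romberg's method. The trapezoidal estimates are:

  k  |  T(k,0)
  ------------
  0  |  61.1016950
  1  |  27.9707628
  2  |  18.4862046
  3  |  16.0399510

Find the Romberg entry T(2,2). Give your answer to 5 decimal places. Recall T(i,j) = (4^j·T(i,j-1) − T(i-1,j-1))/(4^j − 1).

T(1,1) = (4·27.9707628 − 61.1016950) / 3 = 16.9271187
T(2,1) = (4·18.4862046 − 27.9707628) / 3 = 15.3246852
T(2,2) = (16·15.3246852 − 16.9271187) / 15 = 15.2178563

15.21786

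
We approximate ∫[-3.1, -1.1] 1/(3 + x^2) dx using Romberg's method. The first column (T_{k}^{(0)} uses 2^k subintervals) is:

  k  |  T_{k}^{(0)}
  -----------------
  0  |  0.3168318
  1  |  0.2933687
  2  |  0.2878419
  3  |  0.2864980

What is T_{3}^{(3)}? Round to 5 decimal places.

Richardson extrapolation on the trapezoidal column (denominator 4−1=3):
T_{1}^{(1)} = (4·0.2933687 − 0.3168318) / 3 = 0.2855477
T_{2}^{(1)} = (4·0.2878419 − 0.2933687) / 3 = 0.2859996
T_{3}^{(1)} = (4·0.2864980 − 0.2878419) / 3 = 0.2860500
T_{2}^{(2)} = (16·0.2859996 − 0.2855477) / 15 = 0.2860297
T_{3}^{(2)} = 0.2860500 + (0.2860500 − 0.2859996)/15 = 0.2860534
T_{3}^{(3)} = 0.2860534 + (0.2860534 − 0.2860297)/63 = 0.2860538

0.28605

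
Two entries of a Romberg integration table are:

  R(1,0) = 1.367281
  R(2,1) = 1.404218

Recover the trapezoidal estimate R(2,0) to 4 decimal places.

1.3950

From R(2,1) = (4·R(2,0) − R(1,0))/3, solve for R(2,0):
4·R(2,0) = 3·1.404218 + 1.367281 = 5.579935
R(2,0) = 1.394984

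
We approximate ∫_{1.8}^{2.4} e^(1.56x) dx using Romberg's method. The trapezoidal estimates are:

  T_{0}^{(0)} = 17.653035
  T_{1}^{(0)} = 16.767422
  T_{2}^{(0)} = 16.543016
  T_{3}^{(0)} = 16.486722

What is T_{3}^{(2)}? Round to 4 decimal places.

16.4679

Richardson extrapolation on the trapezoidal column (denominator 4−1=3):
T_{2}^{(1)} = 16.543016 + (16.543016 − 16.767422)/3 = 16.468214
T_{3}^{(1)} = (4·16.486722 − 16.543016) / 3 = 16.467957
T_{3}^{(2)} = 16.467957 + (16.467957 − 16.468214)/15 = 16.467940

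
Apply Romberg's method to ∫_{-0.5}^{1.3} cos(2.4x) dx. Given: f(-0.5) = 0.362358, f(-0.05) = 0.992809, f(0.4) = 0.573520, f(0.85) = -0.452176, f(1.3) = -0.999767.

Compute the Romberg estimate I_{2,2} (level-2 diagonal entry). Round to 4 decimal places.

0.3944

I_{0,0} (trapezoid, 1 panel, h=1.8000): -0.573668
I_{1,0} (trapezoid, 2 panels, h=0.9000): 0.229334
I_{2,0} (trapezoid, 4 panels, h=0.4500): 0.357952
I_{1,1} = 0.229334 + (0.229334 − (-0.573668))/3 = 0.497001
I_{2,1} = 0.357952 + (0.357952 − 0.229334)/3 = 0.400825
I_{2,2} = 0.400825 + (0.400825 − 0.497001)/15 = 0.394413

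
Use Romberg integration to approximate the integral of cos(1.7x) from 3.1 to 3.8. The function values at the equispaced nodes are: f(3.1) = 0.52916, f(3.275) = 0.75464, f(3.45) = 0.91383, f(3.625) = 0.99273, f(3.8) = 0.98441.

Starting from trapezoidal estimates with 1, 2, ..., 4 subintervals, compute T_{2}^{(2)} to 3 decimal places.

T_{0}^{(0)} (trapezoid, 1 panel, h=0.7000): 0.52975
T_{1}^{(0)} (trapezoid, 2 panels, h=0.3500): 0.58472
T_{2}^{(0)} (trapezoid, 4 panels, h=0.1750): 0.59815
T_{1}^{(1)} = 0.58472 + (0.58472 − 0.52975)/3 = 0.60304
T_{2}^{(1)} = 0.59815 + (0.59815 − 0.58472)/3 = 0.60263
T_{2}^{(2)} = 0.60263 + (0.60263 − 0.60304)/15 = 0.60260

0.603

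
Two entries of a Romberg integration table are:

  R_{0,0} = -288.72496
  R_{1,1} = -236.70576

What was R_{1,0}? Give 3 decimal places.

From R_{1,1} = (4·R_{1,0} − R_{0,0})/3, solve for R_{1,0}:
4·R_{1,0} = 3·(-236.70576) + (-288.72496) = -998.84224
R_{1,0} = -249.71056

-249.711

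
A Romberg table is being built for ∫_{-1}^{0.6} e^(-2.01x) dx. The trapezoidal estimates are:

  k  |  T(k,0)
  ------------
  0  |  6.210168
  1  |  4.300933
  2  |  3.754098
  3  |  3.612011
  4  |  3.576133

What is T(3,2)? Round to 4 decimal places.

Richardson extrapolation on the trapezoidal column (denominator 4−1=3):
T(2,1) = 3.754098 + (3.754098 − 4.300933)/3 = 3.571820
T(3,1) = 3.612011 + (3.612011 − 3.754098)/3 = 3.564649
T(3,2) = 3.564649 + (3.564649 − 3.571820)/15 = 3.564171

3.5642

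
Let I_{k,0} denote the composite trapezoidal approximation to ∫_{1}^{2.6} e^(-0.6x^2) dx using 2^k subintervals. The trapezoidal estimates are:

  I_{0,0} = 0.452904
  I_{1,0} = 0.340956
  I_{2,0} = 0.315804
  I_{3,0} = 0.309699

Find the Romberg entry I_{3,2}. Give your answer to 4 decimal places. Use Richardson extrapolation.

0.3077

I_{2,1} = 0.315804 + (0.315804 − 0.340956)/3 = 0.307420
I_{3,1} = (4·0.309699 − 0.315804) / 3 = 0.307664
I_{3,2} = 0.307664 + (0.307664 − 0.307420)/15 = 0.307680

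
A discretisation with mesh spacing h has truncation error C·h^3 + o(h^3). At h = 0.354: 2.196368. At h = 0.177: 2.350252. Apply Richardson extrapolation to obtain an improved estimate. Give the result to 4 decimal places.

Extrapolated value = (8·A(h/2) − A(h)) / (8 − 1)
= (8·2.350252 − 2.196368) / 7
= 16.605648 / 7 = 2.372235

2.3722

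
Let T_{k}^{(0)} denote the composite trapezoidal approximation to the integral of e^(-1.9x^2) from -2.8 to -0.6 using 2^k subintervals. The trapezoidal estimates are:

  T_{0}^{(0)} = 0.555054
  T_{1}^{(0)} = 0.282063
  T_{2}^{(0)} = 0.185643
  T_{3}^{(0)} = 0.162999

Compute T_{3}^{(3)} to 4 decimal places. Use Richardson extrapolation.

T_{1}^{(1)} = (4·0.282063 − 0.555054) / 3 = 0.191066
T_{2}^{(1)} = (4·0.185643 − 0.282063) / 3 = 0.153503
T_{3}^{(1)} = (4·0.162999 − 0.185643) / 3 = 0.155451
T_{2}^{(2)} = (16·0.153503 − 0.191066) / 15 = 0.150999
T_{3}^{(2)} = (16·0.155451 − 0.153503) / 15 = 0.155581
T_{3}^{(3)} = (64·0.155581 − 0.150999) / 63 = 0.155654
(Column j=1 coincides with Simpson's rule on the same nodes.)

0.1557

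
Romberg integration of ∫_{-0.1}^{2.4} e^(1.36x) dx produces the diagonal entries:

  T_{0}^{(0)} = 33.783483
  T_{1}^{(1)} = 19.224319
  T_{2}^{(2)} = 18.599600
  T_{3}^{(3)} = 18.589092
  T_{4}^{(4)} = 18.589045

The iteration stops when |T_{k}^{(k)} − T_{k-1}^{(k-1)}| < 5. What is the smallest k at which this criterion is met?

|T_{1}^{(1)} − T_{0}^{(0)}| = 14.559164 ≥ 5
|T_{2}^{(2)} − T_{1}^{(1)}| = 0.624719 < 5

k = 2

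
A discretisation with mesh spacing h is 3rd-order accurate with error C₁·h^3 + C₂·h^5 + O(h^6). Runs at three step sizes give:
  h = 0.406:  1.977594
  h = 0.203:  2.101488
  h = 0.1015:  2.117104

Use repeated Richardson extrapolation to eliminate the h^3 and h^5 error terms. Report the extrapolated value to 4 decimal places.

First eliminate the h^3 term (factor 2^3 = 8):
  B₁ = (8·2.101488 − 1.977594)/7 = 2.119187
  B₂ = (8·2.117104 − 2.101488)/7 = 2.119335
Then eliminate the h^5 term (factor 2^5 = 32):
  (32·2.119335 − 2.119187)/31 = 2.119340

2.1193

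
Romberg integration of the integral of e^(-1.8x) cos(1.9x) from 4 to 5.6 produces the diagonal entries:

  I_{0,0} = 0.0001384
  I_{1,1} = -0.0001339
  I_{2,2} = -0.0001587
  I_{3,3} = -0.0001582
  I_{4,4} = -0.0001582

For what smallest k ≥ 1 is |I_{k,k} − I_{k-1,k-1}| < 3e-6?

k = 3

|I_{1,1} − I_{0,0}| = 0.0002723 ≥ 3e-6
|I_{2,2} − I_{1,1}| = 0.0000248 ≥ 3e-6
|I_{3,3} − I_{2,2}| = 0.0000005 < 3e-6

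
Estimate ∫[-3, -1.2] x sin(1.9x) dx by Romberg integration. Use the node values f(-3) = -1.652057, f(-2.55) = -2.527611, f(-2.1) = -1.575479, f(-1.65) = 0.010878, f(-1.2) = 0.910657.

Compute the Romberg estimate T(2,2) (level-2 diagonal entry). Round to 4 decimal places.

-2.0926

T(0,0) (trapezoid, 1 panel, h=1.8000): -0.667260
T(1,0) (trapezoid, 2 panels, h=0.9000): -1.751561
T(2,0) (trapezoid, 4 panels, h=0.4500): -2.008310
T(1,1) = -1.751561 + (-1.751561 − (-0.667260))/3 = -2.112995
T(2,1) = -2.008310 + (-2.008310 − (-1.751561))/3 = -2.093893
T(2,2) = -2.093893 + (-2.093893 − (-2.112995))/15 = -2.092620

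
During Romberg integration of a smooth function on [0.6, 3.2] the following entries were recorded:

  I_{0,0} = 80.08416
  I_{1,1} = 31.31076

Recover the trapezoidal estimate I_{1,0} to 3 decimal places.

From I_{1,1} = (4·I_{1,0} − I_{0,0})/3, solve for I_{1,0}:
4·I_{1,0} = 3·31.31076 + 80.08416 = 174.01644
I_{1,0} = 43.50411

43.504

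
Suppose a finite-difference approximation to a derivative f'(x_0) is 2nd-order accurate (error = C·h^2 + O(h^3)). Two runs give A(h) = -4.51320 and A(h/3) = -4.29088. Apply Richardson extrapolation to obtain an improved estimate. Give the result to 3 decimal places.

The leading error scales as h^2; refining by a factor of 3 reduces it by 3^2 = 9.
Extrapolated value = (9·A(h/3) − A(h)) / (9 − 1)
= (9·(-4.29088) − (-4.51320)) / 8
= -34.10472 / 8 = -4.26309

-4.263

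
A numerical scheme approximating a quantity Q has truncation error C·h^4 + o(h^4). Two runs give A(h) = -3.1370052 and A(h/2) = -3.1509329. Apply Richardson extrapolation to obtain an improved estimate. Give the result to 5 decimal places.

-3.15186

Extrapolated value = (16·A(h/2) − A(h)) / (16 − 1)
= (16·(-3.1509329) − (-3.1370052)) / 15
= -47.2779212 / 15 = -3.1518614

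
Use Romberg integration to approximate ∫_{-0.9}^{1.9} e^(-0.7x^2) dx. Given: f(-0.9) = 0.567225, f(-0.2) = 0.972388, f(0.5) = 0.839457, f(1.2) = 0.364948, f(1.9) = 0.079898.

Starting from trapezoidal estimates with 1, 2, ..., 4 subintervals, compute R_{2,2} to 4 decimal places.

R_{0,0} (trapezoid, 1 panel, h=2.8000): 0.905972
R_{1,0} (trapezoid, 2 panels, h=1.4000): 1.628226
R_{2,0} (trapezoid, 4 panels, h=0.7000): 1.750248
R_{1,1} = 1.628226 + (1.628226 − 0.905972)/3 = 1.868977
R_{2,1} = 1.750248 + (1.750248 − 1.628226)/3 = 1.790922
R_{2,2} = 1.790922 + (1.790922 − 1.868977)/15 = 1.785718

1.7857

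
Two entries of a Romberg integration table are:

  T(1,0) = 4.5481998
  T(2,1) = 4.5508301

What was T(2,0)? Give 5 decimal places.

From T(2,1) = (4·T(2,0) − T(1,0))/3, solve for T(2,0):
4·T(2,0) = 3·4.5508301 + 4.5481998 = 18.2006901
T(2,0) = 4.5501725

4.55017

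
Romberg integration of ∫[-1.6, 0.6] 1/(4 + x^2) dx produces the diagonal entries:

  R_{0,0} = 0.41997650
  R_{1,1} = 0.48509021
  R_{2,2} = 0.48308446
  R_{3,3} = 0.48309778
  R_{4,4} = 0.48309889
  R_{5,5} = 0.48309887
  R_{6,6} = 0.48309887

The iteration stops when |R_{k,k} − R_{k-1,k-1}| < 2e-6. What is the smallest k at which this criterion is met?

k = 4

|R_{1,1} − R_{0,0}| = 0.06511371 ≥ 2e-6
|R_{2,2} − R_{1,1}| = 0.00200575 ≥ 2e-6
|R_{3,3} − R_{2,2}| = 0.00001332 ≥ 2e-6
|R_{4,4} − R_{3,3}| = 0.00000111 < 2e-6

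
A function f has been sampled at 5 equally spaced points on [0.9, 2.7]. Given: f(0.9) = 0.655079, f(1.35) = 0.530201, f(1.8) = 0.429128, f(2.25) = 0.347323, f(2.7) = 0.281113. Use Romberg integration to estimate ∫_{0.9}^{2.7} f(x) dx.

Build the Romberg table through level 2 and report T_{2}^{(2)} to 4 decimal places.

T_{0}^{(0)} (trapezoid, 1 panel, h=1.8000): 0.842573
T_{1}^{(0)} (trapezoid, 2 panels, h=0.9000): 0.807502
T_{2}^{(0)} (trapezoid, 4 panels, h=0.4500): 0.798637
T_{1}^{(1)} = 0.807502 + (0.807502 − 0.842573)/3 = 0.795812
T_{2}^{(1)} = 0.798637 + (0.798637 − 0.807502)/3 = 0.795682
T_{2}^{(2)} = 0.795682 + (0.795682 − 0.795812)/15 = 0.795673

0.7957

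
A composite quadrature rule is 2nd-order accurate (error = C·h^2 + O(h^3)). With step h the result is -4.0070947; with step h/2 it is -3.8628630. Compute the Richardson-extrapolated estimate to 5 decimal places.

Extrapolated value = (4·A(h/2) − A(h)) / (4 − 1)
= (4·(-3.8628630) − (-4.0070947)) / 3
= -11.4443573 / 3 = -3.8147858

-3.81479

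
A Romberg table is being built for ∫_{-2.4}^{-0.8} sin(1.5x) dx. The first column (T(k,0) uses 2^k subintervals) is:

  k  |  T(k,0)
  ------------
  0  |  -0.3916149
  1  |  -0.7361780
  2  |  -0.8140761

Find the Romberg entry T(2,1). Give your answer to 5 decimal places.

-0.84004

T(2,1) = (4·(-0.8140761) − (-0.7361780)) / 3 = -0.8400421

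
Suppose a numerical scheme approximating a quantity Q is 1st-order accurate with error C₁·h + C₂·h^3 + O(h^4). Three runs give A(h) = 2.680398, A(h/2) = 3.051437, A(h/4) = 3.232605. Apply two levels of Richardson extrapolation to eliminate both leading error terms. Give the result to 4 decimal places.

3.4125

First eliminate the h term (factor 2^1 = 2):
  B₁ = (2·3.051437 − 2.680398)/1 = 3.422476
  B₂ = (2·3.232605 − 3.051437)/1 = 3.413773
Then eliminate the h^3 term (factor 2^3 = 8):
  (8·3.413773 − 3.422476)/7 = 3.412530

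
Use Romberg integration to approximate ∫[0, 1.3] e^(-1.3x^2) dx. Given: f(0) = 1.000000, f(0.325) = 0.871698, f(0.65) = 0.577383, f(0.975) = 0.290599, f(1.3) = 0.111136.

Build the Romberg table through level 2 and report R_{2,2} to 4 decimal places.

0.7497

R_{0,0} (trapezoid, 1 panel, h=1.3000): 0.722238
R_{1,0} (trapezoid, 2 panels, h=0.6500): 0.736418
R_{2,0} (trapezoid, 4 panels, h=0.3250): 0.745956
R_{1,1} = 0.736418 + (0.736418 − 0.722238)/3 = 0.741145
R_{2,1} = 0.745956 + (0.745956 − 0.736418)/3 = 0.749135
R_{2,2} = 0.749135 + (0.749135 − 0.741145)/15 = 0.749668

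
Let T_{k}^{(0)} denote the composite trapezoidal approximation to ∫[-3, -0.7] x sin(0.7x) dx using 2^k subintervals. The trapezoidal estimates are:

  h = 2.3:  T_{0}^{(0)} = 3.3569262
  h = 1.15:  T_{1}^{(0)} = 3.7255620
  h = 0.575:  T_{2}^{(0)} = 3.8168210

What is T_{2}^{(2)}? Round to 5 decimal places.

3.84716

Richardson extrapolation on the trapezoidal column (denominator 4−1=3):
T_{1}^{(1)} = 3.7255620 + (3.7255620 − 3.3569262)/3 = 3.8484406
T_{2}^{(1)} = (4·3.8168210 − 3.7255620) / 3 = 3.8472407
T_{2}^{(2)} = (16·3.8472407 − 3.8484406) / 15 = 3.8471607
(Column j=1 coincides with Simpson's rule on the same nodes.)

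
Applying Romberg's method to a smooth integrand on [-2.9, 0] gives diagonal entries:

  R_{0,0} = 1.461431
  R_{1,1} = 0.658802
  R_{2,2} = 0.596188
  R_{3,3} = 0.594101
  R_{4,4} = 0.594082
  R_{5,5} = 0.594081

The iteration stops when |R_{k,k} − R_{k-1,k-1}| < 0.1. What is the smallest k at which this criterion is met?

k = 2

|R_{1,1} − R_{0,0}| = 0.802629 ≥ 0.1
|R_{2,2} − R_{1,1}| = 0.062614 < 0.1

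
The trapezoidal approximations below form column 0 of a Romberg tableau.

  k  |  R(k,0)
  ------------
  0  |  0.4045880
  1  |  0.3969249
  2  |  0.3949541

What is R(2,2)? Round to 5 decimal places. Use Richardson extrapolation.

R(1,1) = 0.3969249 + (0.3969249 − 0.4045880)/3 = 0.3943705
R(2,1) = 0.3949541 + (0.3949541 − 0.3969249)/3 = 0.3942972
R(2,2) = 0.3942972 + (0.3942972 − 0.3943705)/15 = 0.3942923

0.39429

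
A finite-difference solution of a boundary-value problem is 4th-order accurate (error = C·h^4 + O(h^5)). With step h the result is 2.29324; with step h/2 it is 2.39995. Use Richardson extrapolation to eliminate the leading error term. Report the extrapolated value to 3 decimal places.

2.407

The leading error scales as h^4; refining by a factor of 2 reduces it by 2^4 = 16.
Extrapolated value = (16·A(h/2) − A(h)) / (16 − 1)
= (16·2.39995 − 2.29324) / 15
= 36.10596 / 15 = 2.40706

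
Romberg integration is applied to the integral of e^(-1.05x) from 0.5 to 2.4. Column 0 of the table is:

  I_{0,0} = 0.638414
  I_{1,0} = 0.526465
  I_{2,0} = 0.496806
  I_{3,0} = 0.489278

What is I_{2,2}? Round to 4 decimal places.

I_{1,1} = (4·0.526465 − 0.638414) / 3 = 0.489149
I_{2,1} = 0.496806 + (0.496806 − 0.526465)/3 = 0.486920
I_{2,2} = (16·0.486920 − 0.489149) / 15 = 0.486771

0.4868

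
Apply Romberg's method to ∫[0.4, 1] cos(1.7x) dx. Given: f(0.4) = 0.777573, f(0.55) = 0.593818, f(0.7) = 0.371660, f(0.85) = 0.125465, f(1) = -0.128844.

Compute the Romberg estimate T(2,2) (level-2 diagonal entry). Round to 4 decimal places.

0.2135

T(0,0) (trapezoid, 1 panel, h=0.6000): 0.194619
T(1,0) (trapezoid, 2 panels, h=0.3000): 0.208807
T(2,0) (trapezoid, 4 panels, h=0.1500): 0.212296
T(1,1) = 0.208807 + (0.208807 − 0.194619)/3 = 0.213536
T(2,1) = 0.212296 + (0.212296 − 0.208807)/3 = 0.213459
T(2,2) = 0.213459 + (0.213459 − 0.213536)/15 = 0.213454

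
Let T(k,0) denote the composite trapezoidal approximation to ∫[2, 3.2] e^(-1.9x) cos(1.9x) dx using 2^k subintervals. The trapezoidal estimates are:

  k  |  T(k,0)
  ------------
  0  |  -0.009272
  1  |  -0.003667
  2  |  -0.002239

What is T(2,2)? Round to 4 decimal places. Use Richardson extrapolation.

T(1,1) = -0.003667 + (-0.003667 − (-0.009272))/3 = -0.001799
T(2,1) = (4·(-0.002239) − (-0.003667)) / 3 = -0.001763
T(2,2) = (16·(-0.001763) − (-0.001799)) / 15 = -0.001761

-0.0018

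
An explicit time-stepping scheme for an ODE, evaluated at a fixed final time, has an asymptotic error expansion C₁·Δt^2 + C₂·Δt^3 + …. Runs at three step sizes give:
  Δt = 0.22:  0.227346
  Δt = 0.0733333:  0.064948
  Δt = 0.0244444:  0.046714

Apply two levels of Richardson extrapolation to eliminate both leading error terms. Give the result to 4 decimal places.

First eliminate the Δt^2 term (factor 3^2 = 9):
  B₁ = (9·0.064948 − 0.227346)/8 = 0.044648
  B₂ = (9·0.046714 − 0.064948)/8 = 0.044435
Then eliminate the Δt^3 term (factor 3^3 = 27):
  (27·0.044435 − 0.044648)/26 = 0.044427

0.0444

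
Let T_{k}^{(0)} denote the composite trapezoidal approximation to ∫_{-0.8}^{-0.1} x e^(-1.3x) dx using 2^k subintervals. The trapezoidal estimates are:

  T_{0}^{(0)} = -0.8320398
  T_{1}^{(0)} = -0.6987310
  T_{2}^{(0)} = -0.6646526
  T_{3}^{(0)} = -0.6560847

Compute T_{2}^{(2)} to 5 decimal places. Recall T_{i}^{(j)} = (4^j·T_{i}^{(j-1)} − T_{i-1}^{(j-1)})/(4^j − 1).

T_{1}^{(1)} = -0.6987310 + (-0.6987310 − (-0.8320398))/3 = -0.6542947
T_{2}^{(1)} = -0.6646526 + (-0.6646526 − (-0.6987310))/3 = -0.6532931
T_{2}^{(2)} = (16·(-0.6532931) − (-0.6542947)) / 15 = -0.6532263
(Column j=1 coincides with Simpson's rule on the same nodes.)

-0.65323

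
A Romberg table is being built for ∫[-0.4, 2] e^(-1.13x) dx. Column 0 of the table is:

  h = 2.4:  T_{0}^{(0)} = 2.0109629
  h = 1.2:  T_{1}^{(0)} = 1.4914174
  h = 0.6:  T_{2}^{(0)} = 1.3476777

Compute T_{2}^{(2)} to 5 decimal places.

Richardson extrapolation on the trapezoidal column (denominator 4−1=3):
T_{1}^{(1)} = 1.4914174 + (1.4914174 − 2.0109629)/3 = 1.3182356
T_{2}^{(1)} = 1.3476777 + (1.3476777 − 1.4914174)/3 = 1.2997645
T_{2}^{(2)} = 1.2997645 + (1.2997645 − 1.3182356)/15 = 1.2985331

1.29853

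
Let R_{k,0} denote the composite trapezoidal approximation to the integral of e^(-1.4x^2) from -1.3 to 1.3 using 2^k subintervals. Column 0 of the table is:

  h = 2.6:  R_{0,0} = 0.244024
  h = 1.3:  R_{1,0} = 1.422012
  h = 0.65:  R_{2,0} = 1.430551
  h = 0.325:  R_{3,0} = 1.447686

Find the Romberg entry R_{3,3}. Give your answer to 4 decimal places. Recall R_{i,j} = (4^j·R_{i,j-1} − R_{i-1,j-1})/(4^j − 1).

1.4555

Richardson extrapolation on the trapezoidal column (denominator 4−1=3):
R_{1,1} = 1.422012 + (1.422012 − 0.244024)/3 = 1.814675
R_{2,1} = 1.430551 + (1.430551 − 1.422012)/3 = 1.433397
R_{3,1} = 1.447686 + (1.447686 − 1.430551)/3 = 1.453398
R_{2,2} = (16·1.433397 − 1.814675) / 15 = 1.407978
R_{3,2} = 1.453398 + (1.453398 − 1.433397)/15 = 1.454731
R_{3,3} = 1.454731 + (1.454731 − 1.407978)/63 = 1.455473
(Column j=1 coincides with Simpson's rule on the same nodes.)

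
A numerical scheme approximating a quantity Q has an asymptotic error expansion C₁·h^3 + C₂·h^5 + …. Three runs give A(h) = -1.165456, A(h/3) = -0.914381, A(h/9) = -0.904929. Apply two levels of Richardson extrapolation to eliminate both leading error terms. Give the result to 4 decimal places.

First eliminate the h^3 term (factor 3^3 = 27):
  B₁ = (27·(-0.914381) − (-1.165456))/26 = -0.904724
  B₂ = (27·(-0.904929) − (-0.914381))/26 = -0.904565
Then eliminate the h^5 term (factor 3^5 = 243):
  (243·(-0.904565) − (-0.904724))/242 = -0.904564

-0.9046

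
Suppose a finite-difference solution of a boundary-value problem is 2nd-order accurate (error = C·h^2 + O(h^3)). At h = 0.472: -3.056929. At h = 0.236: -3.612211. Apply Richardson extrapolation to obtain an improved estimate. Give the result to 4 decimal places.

The leading error scales as h^2; refining by a factor of 2 reduces it by 2^2 = 4.
Extrapolated value = (4·A(h/2) − A(h)) / (4 − 1)
= (4·(-3.612211) − (-3.056929)) / 3
= -11.391915 / 3 = -3.797305

-3.7973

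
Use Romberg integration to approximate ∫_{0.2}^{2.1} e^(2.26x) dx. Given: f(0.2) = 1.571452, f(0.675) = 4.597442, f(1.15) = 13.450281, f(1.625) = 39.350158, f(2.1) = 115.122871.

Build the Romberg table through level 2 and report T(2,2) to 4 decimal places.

T(0,0) (trapezoid, 1 panel, h=1.9000): 110.859607
T(1,0) (trapezoid, 2 panels, h=0.9500): 68.207570
T(2,0) (trapezoid, 4 panels, h=0.4750): 54.978895
T(1,1) = 68.207570 + (68.207570 − 110.859607)/3 = 53.990224
T(2,1) = 54.978895 + (54.978895 − 68.207570)/3 = 50.569337
T(2,2) = 50.569337 + (50.569337 − 53.990224)/15 = 50.341278

50.3413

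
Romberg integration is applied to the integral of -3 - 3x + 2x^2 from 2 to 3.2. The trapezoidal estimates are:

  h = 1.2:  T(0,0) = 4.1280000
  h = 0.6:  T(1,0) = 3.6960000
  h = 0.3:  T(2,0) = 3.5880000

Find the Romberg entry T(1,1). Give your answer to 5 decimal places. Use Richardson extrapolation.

3.55200

T(1,1) = (4·3.6960000 − 4.1280000) / 3 = 3.5520000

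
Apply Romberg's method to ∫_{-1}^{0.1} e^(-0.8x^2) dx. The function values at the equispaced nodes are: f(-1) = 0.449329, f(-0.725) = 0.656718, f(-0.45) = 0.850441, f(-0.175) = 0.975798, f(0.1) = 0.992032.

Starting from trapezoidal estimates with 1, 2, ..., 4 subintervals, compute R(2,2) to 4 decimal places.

0.8865

R(0,0) (trapezoid, 1 panel, h=1.1000): 0.792749
R(1,0) (trapezoid, 2 panels, h=0.5500): 0.864117
R(2,0) (trapezoid, 4 panels, h=0.2750): 0.881000
R(1,1) = 0.864117 + (0.864117 − 0.792749)/3 = 0.887906
R(2,1) = 0.881000 + (0.881000 − 0.864117)/3 = 0.886628
R(2,2) = 0.886628 + (0.886628 − 0.887906)/15 = 0.886543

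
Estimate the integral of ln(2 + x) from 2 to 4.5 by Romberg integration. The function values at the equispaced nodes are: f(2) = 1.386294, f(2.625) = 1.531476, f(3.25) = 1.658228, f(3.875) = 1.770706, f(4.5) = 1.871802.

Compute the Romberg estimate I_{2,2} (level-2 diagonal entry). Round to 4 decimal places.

I_{0,0} (trapezoid, 1 panel, h=2.5000): 4.072620
I_{1,0} (trapezoid, 2 panels, h=1.2500): 4.109095
I_{2,0} (trapezoid, 4 panels, h=0.6250): 4.118411
I_{1,1} = 4.109095 + (4.109095 − 4.072620)/3 = 4.121253
I_{2,1} = 4.118411 + (4.118411 − 4.109095)/3 = 4.121516
I_{2,2} = 4.121516 + (4.121516 − 4.121253)/15 = 4.121534

4.1215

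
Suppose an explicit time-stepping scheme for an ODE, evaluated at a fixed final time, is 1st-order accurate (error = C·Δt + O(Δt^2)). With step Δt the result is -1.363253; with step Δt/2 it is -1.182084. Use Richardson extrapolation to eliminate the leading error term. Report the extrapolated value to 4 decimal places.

-1.0009

The leading error scales as Δt; refining by a factor of 2 reduces it by 2^1 = 2.
Extrapolated value = (2·A(Δt/2) − A(Δt)) / (2 − 1)
= (2·(-1.182084) − (-1.363253)) / 1
= -1.000915 / 1 = -1.000915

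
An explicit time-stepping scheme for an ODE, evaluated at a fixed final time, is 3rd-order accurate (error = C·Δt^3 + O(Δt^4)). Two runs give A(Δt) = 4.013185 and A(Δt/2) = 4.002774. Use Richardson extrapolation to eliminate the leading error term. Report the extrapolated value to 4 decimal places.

4.0013

The leading error scales as Δt^3; refining by a factor of 2 reduces it by 2^3 = 8.
Extrapolated value = (8·A(Δt/2) − A(Δt)) / (8 − 1)
= (8·4.002774 − 4.013185) / 7
= 28.009007 / 7 = 4.001287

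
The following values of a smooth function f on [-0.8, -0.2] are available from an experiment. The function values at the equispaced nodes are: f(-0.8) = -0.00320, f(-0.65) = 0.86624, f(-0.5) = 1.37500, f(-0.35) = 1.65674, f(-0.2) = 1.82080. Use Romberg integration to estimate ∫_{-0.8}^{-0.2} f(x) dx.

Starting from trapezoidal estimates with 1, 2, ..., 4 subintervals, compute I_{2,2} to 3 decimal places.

0.733

I_{0,0} (trapezoid, 1 panel, h=0.6000): 0.54528
I_{1,0} (trapezoid, 2 panels, h=0.3000): 0.68514
I_{2,0} (trapezoid, 4 panels, h=0.1500): 0.72102
I_{1,1} = 0.68514 + (0.68514 − 0.54528)/3 = 0.73176
I_{2,1} = 0.72102 + (0.72102 − 0.68514)/3 = 0.73298
I_{2,2} = 0.73298 + (0.73298 − 0.73176)/15 = 0.73306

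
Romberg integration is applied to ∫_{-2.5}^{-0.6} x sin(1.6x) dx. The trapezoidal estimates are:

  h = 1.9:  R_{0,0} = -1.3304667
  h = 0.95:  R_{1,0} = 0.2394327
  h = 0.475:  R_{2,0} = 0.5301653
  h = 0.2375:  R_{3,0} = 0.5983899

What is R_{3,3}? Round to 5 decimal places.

R_{1,1} = (4·0.2394327 − (-1.3304667)) / 3 = 0.7627325
R_{2,1} = (4·0.5301653 − 0.2394327) / 3 = 0.6270762
R_{3,1} = (4·0.5983899 − 0.5301653) / 3 = 0.6211314
R_{2,2} = 0.6270762 + (0.6270762 − 0.7627325)/15 = 0.6180324
R_{3,2} = (16·0.6211314 − 0.6270762) / 15 = 0.6207351
R_{3,3} = 0.6207351 + (0.6207351 − 0.6180324)/63 = 0.6207780

0.62078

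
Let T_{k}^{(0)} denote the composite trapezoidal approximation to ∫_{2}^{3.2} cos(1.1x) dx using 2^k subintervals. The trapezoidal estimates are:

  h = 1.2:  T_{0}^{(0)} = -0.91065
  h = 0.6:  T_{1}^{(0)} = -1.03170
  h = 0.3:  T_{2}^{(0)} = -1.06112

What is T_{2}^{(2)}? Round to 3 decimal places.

Richardson extrapolation on the trapezoidal column (denominator 4−1=3):
T_{1}^{(1)} = (4·(-1.03170) − (-0.91065)) / 3 = -1.07205
T_{2}^{(1)} = (4·(-1.06112) − (-1.03170)) / 3 = -1.07093
T_{2}^{(2)} = -1.07093 + (-1.07093 − (-1.07205))/15 = -1.07086

-1.071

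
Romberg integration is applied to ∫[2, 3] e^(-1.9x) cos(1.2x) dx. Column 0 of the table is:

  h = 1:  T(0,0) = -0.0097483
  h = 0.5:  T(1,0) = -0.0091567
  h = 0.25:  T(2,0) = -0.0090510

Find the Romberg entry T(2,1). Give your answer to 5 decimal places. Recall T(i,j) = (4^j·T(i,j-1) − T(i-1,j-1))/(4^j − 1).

-0.00902

T(2,1) = -0.0090510 + (-0.0090510 − (-0.0091567))/3 = -0.0090158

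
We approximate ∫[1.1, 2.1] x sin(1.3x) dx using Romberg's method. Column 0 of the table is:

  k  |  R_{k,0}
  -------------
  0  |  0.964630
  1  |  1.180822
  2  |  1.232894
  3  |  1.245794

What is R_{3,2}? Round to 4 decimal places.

1.2501

R_{2,1} = (4·1.232894 − 1.180822) / 3 = 1.250251
R_{3,1} = 1.245794 + (1.245794 − 1.232894)/3 = 1.250094
R_{3,2} = (16·1.250094 − 1.250251) / 15 = 1.250084
(Column j=1 coincides with Simpson's rule on the same nodes.)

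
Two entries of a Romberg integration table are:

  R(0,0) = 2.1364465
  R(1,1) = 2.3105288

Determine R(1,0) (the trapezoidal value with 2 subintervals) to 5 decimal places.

2.26701

From R(1,1) = (4·R(1,0) − R(0,0))/3, solve for R(1,0):
4·R(1,0) = 3·2.3105288 + 2.1364465 = 9.0680329
R(1,0) = 2.2670082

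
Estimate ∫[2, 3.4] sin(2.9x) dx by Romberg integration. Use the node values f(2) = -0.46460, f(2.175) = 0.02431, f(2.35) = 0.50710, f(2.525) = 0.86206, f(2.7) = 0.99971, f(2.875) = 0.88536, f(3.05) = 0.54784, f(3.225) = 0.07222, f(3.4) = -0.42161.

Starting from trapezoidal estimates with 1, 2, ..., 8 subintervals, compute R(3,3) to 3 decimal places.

0.618

R(0,0) (trapezoid, 1 panel, h=1.4000): -0.62035
R(1,0) (trapezoid, 2 panels, h=0.7000): 0.38962
R(2,0) (trapezoid, 4 panels, h=0.3500): 0.56404
R(3,0) (trapezoid, 8 panels, h=0.1750): 0.60471
R(1,1) = 0.38962 + (0.38962 − (-0.62035))/3 = 0.72628
R(2,1) = 0.56404 + (0.56404 − 0.38962)/3 = 0.62218
R(3,1) = 0.60471 + (0.60471 − 0.56404)/3 = 0.61827
R(2,2) = 0.62218 + (0.62218 − 0.72628)/15 = 0.61524
R(3,2) = 0.61827 + (0.61827 − 0.62218)/15 = 0.61801
R(3,3) = 0.61801 + (0.61801 − 0.61524)/63 = 0.61805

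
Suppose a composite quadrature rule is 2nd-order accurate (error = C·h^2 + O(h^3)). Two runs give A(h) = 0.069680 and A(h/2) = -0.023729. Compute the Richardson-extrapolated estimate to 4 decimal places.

The leading error scales as h^2; refining by a factor of 2 reduces it by 2^2 = 4.
Extrapolated value = (4·A(h/2) − A(h)) / (4 − 1)
= (4·(-0.023729) − 0.069680) / 3
= -0.164596 / 3 = -0.054865

-0.0549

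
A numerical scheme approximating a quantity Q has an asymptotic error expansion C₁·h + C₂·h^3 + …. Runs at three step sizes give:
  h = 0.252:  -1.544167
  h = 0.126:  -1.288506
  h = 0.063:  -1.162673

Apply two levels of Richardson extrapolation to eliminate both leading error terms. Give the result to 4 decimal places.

First eliminate the h term (factor 2^1 = 2):
  B₁ = (2·(-1.288506) − (-1.544167))/1 = -1.032845
  B₂ = (2·(-1.162673) − (-1.288506))/1 = -1.036840
Then eliminate the h^3 term (factor 2^3 = 8):
  (8·(-1.036840) − (-1.032845))/7 = -1.037411

-1.0374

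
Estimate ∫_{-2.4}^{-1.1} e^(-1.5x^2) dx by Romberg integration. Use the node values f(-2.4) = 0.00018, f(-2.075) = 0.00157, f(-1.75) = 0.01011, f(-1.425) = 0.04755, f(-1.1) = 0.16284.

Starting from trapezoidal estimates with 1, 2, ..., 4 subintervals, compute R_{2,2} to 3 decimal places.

R_{0,0} (trapezoid, 1 panel, h=1.3000): 0.10596
R_{1,0} (trapezoid, 2 panels, h=0.6500): 0.05955
R_{2,0} (trapezoid, 4 panels, h=0.3250): 0.04574
R_{1,1} = 0.05955 + (0.05955 − 0.10596)/3 = 0.04408
R_{2,1} = 0.04574 + (0.04574 − 0.05955)/3 = 0.04114
R_{2,2} = 0.04114 + (0.04114 − 0.04408)/15 = 0.04094

0.041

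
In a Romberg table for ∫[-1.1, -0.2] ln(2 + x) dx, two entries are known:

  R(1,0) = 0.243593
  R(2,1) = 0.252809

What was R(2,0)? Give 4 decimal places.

From R(2,1) = (4·R(2,0) − R(1,0))/3, solve for R(2,0):
4·R(2,0) = 3·0.252809 + 0.243593 = 1.002020
R(2,0) = 0.250505

0.2505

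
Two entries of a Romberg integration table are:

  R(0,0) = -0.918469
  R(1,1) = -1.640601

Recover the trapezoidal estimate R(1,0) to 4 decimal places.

From R(1,1) = (4·R(1,0) − R(0,0))/3, solve for R(1,0):
4·R(1,0) = 3·(-1.640601) + (-0.918469) = -5.840272
R(1,0) = -1.460068

-1.4601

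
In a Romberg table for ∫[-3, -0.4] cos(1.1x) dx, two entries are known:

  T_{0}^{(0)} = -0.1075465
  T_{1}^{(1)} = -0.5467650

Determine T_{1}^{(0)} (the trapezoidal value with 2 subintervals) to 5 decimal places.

From T_{1}^{(1)} = (4·T_{1}^{(0)} − T_{0}^{(0)})/3, solve for T_{1}^{(0)}:
4·T_{1}^{(0)} = 3·(-0.5467650) + (-0.1075465) = -1.7478415
T_{1}^{(0)} = -0.4369604

-0.43696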